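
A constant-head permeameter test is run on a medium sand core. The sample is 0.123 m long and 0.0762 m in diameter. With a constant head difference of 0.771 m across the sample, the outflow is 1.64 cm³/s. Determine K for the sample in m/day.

4.96

Cross-sectional area A = π·(d/2)² = π × (0.0762/2)² = 0.004560 m².
Convert discharge: 1.64 cm³/s = 1.640e-06 m³/s.
Darcy's law rearranged: K = Q·L / (A·Δh) = 1.640e-06 × 0.123 / (0.004560 × 0.771) = 5.737e-05 m/s = 4.957 m/day.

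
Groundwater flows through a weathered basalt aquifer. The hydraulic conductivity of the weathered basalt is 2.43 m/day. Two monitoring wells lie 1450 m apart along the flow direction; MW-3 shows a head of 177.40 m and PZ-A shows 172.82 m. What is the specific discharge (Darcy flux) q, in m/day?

0.00768

Hydraulic gradient i = (177.40 − 172.82) / 1450 = 4.58 / 1450 = 0.003159.
Specific discharge q = K · i = 2.430 × 0.003159 = 0.007675 m/day.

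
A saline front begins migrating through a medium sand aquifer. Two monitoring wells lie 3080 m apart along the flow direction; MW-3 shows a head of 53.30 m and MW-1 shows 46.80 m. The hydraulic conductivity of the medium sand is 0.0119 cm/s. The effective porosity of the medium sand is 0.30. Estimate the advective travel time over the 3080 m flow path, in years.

117

Convert K: 0.0119 cm/s × 864 = 10.28 m/day.
Hydraulic gradient i = (53.30 − 46.80) / 3080 = 6.5 / 3080 = 0.002110.
Darcy flux q = K · i = 10.28 × 0.002110 = 0.02170 m/day.
Seepage velocity v = q / n_e = 0.02170 / 0.30 = 0.07233 m/day.
Travel time t = L / v = 3080 / 0.07233 = 42584 days = 116.6 years.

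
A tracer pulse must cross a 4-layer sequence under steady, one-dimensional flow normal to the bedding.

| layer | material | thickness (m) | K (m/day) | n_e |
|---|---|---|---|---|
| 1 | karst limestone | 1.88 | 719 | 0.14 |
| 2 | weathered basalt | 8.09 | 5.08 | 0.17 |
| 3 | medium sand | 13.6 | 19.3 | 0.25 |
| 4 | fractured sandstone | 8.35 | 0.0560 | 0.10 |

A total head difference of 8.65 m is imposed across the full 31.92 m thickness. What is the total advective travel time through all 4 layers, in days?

With flow normal to the layers, continuity requires the same specific discharge q through every layer.
Σ(b_i/K_i) = 1.88/719 + 8.09/5.08 + 13.6/19.3 + 8.35/0.0560 = 151.4 d.
q = Δh / Σ(b_i/K_i) = 8.65 / 151.4 = 0.05713 m/day.
In each layer the seepage velocity is v_i = q/n_i, so the layer transit time is t_i = b_i·n_i / q:
  layer 1 (karst limestone): t_1 = 1.88 × 0.14 / 0.05713 = 4.607 d
  layer 2 (weathered basalt): t_2 = 8.09 × 0.17 / 0.05713 = 24.07 d
  layer 3 (medium sand): t_3 = 13.6 × 0.25 / 0.05713 = 59.51 d
  layer 4 (fractured sandstone): t_4 = 8.35 × 0.10 / 0.05713 = 14.62 d
Total t = Σ t_i = 102.8 days.

103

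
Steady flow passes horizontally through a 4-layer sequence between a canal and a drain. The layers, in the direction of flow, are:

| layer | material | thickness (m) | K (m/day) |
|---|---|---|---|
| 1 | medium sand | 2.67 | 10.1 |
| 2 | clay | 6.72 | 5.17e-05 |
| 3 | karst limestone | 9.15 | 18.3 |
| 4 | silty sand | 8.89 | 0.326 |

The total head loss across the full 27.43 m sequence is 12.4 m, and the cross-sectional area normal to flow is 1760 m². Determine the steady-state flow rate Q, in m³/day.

0.168

Flow is perpendicular to layering, so the layers act in series and the equivalent K is the thickness-weighted harmonic mean.
Total thickness L = 2.67 + 6.72 + 9.15 + 8.89 = 27.43 m.
Σ(b_i/K_i) = 2.67/10.1 + 6.72/5.17e-05 + 9.15/18.3 + 8.89/0.326 = 1.300e+05 d.
K_eq = L / Σ(b_i/K_i) = 27.43 / 1.300e+05 = 0.0002110 m/day.
Q = K_eq · A · (Δh/L) = 0.0002110 × 1760 × (12.4/27.43) = 0.1679 m³/day.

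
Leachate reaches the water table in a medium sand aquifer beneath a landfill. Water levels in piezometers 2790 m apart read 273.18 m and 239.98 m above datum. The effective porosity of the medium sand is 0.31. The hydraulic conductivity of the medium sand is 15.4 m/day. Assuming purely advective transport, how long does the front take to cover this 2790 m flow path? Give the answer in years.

Hydraulic gradient i = (273.18 − 239.98) / 2790 = 33.2 / 2790 = 0.01190.
Darcy flux q = K · i = 15.40 × 0.01190 = 0.1833 m/day.
Seepage velocity v = q / n_e = 0.1833 / 0.31 = 0.5911 m/day.
Travel time t = L / v = 2790 / 0.5911 = 4720 days = 12.92 years.

12.9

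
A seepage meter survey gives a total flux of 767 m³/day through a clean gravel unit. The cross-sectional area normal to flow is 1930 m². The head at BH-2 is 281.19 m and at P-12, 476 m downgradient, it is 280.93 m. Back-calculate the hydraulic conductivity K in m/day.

728

Hydraulic gradient i = (281.19 − 280.93) / 476 = 0.26 / 476 = 0.0005462.
From Q = K·A·i, K = Q / (A·i) = 767 / (1930 × 0.0005462) = 727.6 m/day.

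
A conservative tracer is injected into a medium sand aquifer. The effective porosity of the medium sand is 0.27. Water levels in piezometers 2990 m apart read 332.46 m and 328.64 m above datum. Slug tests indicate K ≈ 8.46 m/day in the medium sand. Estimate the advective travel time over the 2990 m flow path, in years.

204

Hydraulic gradient i = (332.46 − 328.64) / 2990 = 3.82 / 2990 = 0.001278.
Darcy flux q = K · i = 8.460 × 0.001278 = 0.01081 m/day.
Seepage velocity v = q / n_e = 0.01081 / 0.27 = 0.04003 m/day.
Travel time t = L / v = 2990 / 0.04003 = 74692 days = 204.5 years.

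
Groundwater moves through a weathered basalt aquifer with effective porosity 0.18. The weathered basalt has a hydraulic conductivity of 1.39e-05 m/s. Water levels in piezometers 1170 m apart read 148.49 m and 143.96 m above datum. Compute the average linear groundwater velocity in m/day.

0.0258

Convert K: 1.39e-05 m/s × 86400 = 1.201 m/day.
Hydraulic gradient i = (148.49 − 143.96) / 1170 = 4.53 / 1170 = 0.003872.
Darcy flux q = K · i = 1.201 × 0.003872 = 0.004650 m/day.
Seepage velocity v = q / n_e = 0.004650 / 0.18 = 0.02583 m/day.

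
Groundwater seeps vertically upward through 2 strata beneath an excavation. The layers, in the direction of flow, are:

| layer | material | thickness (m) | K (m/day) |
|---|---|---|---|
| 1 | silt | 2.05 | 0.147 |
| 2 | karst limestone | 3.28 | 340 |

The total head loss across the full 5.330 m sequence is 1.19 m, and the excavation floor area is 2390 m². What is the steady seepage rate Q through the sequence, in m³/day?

204

Flow is perpendicular to layering, so the layers act in series and the equivalent K is the thickness-weighted harmonic mean.
Total thickness L = 2.05 + 3.28 = 5.330 m.
Σ(b_i/K_i) = 2.05/0.147 + 3.28/340 = 13.96 d.
K_eq = L / Σ(b_i/K_i) = 5.330 / 13.96 = 0.3819 m/day.
Q = K_eq · A · (Δh/L) = 0.3819 × 2390 × (1.19/5.330) = 203.8 m³/day.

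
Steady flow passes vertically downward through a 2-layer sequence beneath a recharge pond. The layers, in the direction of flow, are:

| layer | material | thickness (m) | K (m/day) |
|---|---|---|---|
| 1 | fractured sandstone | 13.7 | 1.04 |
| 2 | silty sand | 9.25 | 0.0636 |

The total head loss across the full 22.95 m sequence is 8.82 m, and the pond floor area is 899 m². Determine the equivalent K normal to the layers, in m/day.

Flow is perpendicular to layering, so the layers act in series and the equivalent K is the thickness-weighted harmonic mean.
Total thickness L = 13.7 + 9.25 = 22.95 m.
Σ(b_i/K_i) = 13.7/1.04 + 9.25/0.0636 = 158.6 d.
K_eq = L / Σ(b_i/K_i) = 22.95 / 158.6 = 0.1447 m/day.

0.145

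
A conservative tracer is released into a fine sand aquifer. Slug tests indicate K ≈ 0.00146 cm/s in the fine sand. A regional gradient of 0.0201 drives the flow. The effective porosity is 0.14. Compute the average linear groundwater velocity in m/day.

0.181

Convert K: 0.00146 cm/s × 864 = 1.261 m/day.
Hydraulic gradient i = 0.0201.
Darcy flux q = K · i = 1.261 × 0.02010 = 0.02535 m/day.
Seepage velocity v = q / n_e = 0.02535 / 0.14 = 0.1811 m/day.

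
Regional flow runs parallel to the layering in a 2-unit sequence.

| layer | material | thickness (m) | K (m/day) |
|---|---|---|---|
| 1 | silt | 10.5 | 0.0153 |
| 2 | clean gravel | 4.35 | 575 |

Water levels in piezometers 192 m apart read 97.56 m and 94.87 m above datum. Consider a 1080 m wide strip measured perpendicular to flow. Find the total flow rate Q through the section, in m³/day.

Flow is parallel to layering, so each bed carries its own Darcy discharge and the transmissivities add.
Σ(K_i·b_i) = 0.0153×10.5 + 575×4.35 = 2501 m²/day.
Hydraulic gradient i = (97.56 − 94.87) / 192 = 2.69 / 192 = 0.01401.
Q = Σ(K_i·b_i) · W · i = 2501 × 1080 × 0.01401 = 37849 m³/day.

37800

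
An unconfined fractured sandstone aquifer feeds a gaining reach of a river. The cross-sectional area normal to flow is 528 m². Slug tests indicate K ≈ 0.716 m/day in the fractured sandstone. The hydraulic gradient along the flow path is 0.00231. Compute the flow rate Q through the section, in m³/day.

0.873

Hydraulic gradient i = 0.00231.
Darcy's law: Q = K · A · i = 0.7160 × 528.0 × 0.002310 = 0.8733 m³/day.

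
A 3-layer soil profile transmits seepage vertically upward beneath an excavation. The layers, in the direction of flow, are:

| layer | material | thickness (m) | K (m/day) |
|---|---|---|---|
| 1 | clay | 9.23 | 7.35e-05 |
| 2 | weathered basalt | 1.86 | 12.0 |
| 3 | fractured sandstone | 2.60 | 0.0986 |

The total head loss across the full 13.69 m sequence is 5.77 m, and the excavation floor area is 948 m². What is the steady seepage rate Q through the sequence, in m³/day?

Flow is perpendicular to layering, so the layers act in series and the equivalent K is the thickness-weighted harmonic mean.
Total thickness L = 9.23 + 1.86 + 2.60 = 13.69 m.
Σ(b_i/K_i) = 9.23/7.35e-05 + 1.86/12.0 + 2.60/0.0986 = 1.256e+05 d.
K_eq = L / Σ(b_i/K_i) = 13.69 / 1.256e+05 = 0.0001090 m/day.
Q = K_eq · A · (Δh/L) = 0.0001090 × 948 × (5.77/13.69) = 0.04355 m³/day.

0.0435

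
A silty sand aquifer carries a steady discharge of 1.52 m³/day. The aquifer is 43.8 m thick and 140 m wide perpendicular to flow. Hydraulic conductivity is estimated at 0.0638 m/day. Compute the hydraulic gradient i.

Cross-sectional area A = 140 × 43.8 = 6132 m².
From Q = K·A·i, i = Q / (K·A) = 1.52 / (0.06380 × 6132) = 0.003885.

0.00389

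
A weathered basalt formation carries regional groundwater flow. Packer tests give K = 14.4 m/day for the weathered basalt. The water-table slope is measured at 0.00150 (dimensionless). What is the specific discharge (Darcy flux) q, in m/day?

Hydraulic gradient i = 0.00150.
Specific discharge q = K · i = 14.40 × 0.001500 = 0.02160 m/day.

0.0216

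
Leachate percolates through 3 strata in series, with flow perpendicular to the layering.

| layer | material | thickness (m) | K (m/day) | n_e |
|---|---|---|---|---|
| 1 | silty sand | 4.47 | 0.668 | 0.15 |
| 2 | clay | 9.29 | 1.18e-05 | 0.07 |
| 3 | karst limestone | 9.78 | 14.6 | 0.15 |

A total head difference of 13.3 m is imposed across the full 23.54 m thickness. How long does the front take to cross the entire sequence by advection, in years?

With flow normal to the layers, continuity requires the same specific discharge q through every layer.
Σ(b_i/K_i) = 4.47/0.668 + 9.29/1.18e-05 + 9.78/14.6 = 7.873e+05 d.
q = Δh / Σ(b_i/K_i) = 13.3 / 7.873e+05 = 1.689e-05 m/day.
In each layer the seepage velocity is v_i = q/n_i, so the layer transit time is t_i = b_i·n_i / q:
  layer 1 (silty sand): t_1 = 4.47 × 0.15 / 1.689e-05 = 39690 d
  layer 2 (clay): t_2 = 9.29 × 0.07 / 1.689e-05 = 38495 d
  layer 3 (karst limestone): t_3 = 9.78 × 0.15 / 1.689e-05 = 86839 d
Total t = Σ t_i = 1.650e+05 days = 451.8 years.

452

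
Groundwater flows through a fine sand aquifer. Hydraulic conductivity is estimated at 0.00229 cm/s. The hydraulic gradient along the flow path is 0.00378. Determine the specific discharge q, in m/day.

Convert K: 0.00229 cm/s × 864 = 1.979 m/day.
Hydraulic gradient i = 0.00378.
Specific discharge q = K · i = 1.979 × 0.003780 = 0.007479 m/day.

0.00748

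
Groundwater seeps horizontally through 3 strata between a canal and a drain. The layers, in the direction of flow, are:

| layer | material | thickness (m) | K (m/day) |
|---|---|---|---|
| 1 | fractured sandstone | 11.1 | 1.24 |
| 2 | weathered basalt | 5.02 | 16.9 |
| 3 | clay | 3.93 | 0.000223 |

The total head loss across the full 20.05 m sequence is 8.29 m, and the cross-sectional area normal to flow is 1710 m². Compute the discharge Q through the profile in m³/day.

0.804

Flow is perpendicular to layering, so the layers act in series and the equivalent K is the thickness-weighted harmonic mean.
Total thickness L = 11.1 + 5.02 + 3.93 = 20.05 m.
Σ(b_i/K_i) = 11.1/1.24 + 5.02/16.9 + 3.93/0.000223 = 17633 d.
K_eq = L / Σ(b_i/K_i) = 20.05 / 17633 = 0.001137 m/day.
Q = K_eq · A · (Δh/L) = 0.001137 × 1710 × (8.29/20.05) = 0.8040 m³/day.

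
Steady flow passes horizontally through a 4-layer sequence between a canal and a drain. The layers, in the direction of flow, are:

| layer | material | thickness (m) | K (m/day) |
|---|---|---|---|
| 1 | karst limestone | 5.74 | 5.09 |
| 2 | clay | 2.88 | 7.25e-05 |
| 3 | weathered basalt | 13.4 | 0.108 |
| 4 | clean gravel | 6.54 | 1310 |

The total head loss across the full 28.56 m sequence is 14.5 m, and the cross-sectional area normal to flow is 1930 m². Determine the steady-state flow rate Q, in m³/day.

Flow is perpendicular to layering, so the layers act in series and the equivalent K is the thickness-weighted harmonic mean.
Total thickness L = 5.74 + 2.88 + 13.4 + 6.54 = 28.56 m.
Σ(b_i/K_i) = 5.74/5.09 + 2.88/7.25e-05 + 13.4/0.108 + 6.54/1310 = 39849 d.
K_eq = L / Σ(b_i/K_i) = 28.56 / 39849 = 0.0007167 m/day.
Q = K_eq · A · (Δh/L) = 0.0007167 × 1930 × (14.5/28.56) = 0.7023 m³/day.

0.702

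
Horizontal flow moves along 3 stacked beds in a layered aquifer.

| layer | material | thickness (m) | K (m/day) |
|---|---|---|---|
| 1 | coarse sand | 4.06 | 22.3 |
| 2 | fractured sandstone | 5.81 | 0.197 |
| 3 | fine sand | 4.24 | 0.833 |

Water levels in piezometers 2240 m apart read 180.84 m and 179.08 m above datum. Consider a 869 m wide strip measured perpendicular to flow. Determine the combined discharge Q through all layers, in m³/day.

65.0

Flow is parallel to layering, so each bed carries its own Darcy discharge and the transmissivities add.
Σ(K_i·b_i) = 22.3×4.06 + 0.197×5.81 + 0.833×4.24 = 95.21 m²/day.
Hydraulic gradient i = (180.84 − 179.08) / 2240 = 1.76 / 2240 = 0.0007857.
Q = Σ(K_i·b_i) · W · i = 95.21 × 869 × 0.0007857 = 65.01 m³/day.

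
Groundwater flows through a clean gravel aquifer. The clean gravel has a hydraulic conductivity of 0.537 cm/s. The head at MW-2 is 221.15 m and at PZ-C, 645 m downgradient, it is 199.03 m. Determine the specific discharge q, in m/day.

15.9

Convert K: 0.537 cm/s × 864 = 464.0 m/day.
Hydraulic gradient i = (221.15 − 199.03) / 645 = 22.12 / 645 = 0.03429.
Specific discharge q = K · i = 464.0 × 0.03429 = 15.91 m/day.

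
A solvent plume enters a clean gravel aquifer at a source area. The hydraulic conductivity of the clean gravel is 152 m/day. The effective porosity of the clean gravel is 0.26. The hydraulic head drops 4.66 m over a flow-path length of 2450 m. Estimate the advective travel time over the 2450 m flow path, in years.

6.03

Hydraulic gradient i = Δh / L = 4.66 / 2450 = 0.001902.
Darcy flux q = K · i = 152.0 × 0.001902 = 0.2891 m/day.
Seepage velocity v = q / n_e = 0.2891 / 0.26 = 1.112 m/day.
Travel time t = L / v = 2450 / 1.112 = 2203 days = 6.032 years.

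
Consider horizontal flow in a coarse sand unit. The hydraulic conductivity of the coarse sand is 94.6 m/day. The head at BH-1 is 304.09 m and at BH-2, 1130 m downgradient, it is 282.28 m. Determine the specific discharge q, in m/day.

1.83

Hydraulic gradient i = (304.09 − 282.28) / 1130 = 21.81 / 1130 = 0.01930.
Specific discharge q = K · i = 94.60 × 0.01930 = 1.826 m/day.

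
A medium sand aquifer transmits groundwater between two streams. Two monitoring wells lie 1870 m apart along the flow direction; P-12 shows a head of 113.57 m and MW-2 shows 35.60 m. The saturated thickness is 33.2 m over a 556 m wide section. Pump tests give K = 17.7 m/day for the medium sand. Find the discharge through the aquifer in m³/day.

Cross-sectional area A = 556 × 33.2 = 18459 m².
Hydraulic gradient i = (113.57 − 35.60) / 1870 = 77.97 / 1870 = 0.04170.
Darcy's law: Q = K · A · i = 17.70 × 18459 × 0.04170 = 13623 m³/day.

13600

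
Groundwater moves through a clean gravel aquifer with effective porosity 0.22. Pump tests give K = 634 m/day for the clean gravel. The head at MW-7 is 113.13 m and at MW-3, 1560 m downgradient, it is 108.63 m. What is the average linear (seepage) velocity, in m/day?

8.31

Hydraulic gradient i = (113.13 − 108.63) / 1560 = 4.5 / 1560 = 0.002885.
Darcy flux q = K · i = 634.0 × 0.002885 = 1.829 m/day.
Seepage velocity v = q / n_e = 1.829 / 0.22 = 8.313 m/day.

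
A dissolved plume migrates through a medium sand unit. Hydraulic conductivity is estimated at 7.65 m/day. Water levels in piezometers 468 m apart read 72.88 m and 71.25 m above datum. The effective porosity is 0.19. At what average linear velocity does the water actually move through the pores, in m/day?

0.140

Hydraulic gradient i = (72.88 − 71.25) / 468 = 1.63 / 468 = 0.003483.
Darcy flux q = K · i = 7.650 × 0.003483 = 0.02664 m/day.
Seepage velocity v = q / n_e = 0.02664 / 0.19 = 0.1402 m/day.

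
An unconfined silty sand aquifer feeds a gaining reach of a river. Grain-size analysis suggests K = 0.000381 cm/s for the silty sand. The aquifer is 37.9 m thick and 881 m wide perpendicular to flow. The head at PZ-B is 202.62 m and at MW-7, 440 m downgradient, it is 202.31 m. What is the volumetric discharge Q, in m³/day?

Convert K: 0.000381 cm/s × 864 = 0.3292 m/day.
Cross-sectional area A = 881 × 37.9 = 33390 m².
Hydraulic gradient i = (202.62 − 202.31) / 440 = 0.31 / 440 = 0.0007045.
Darcy's law: Q = K · A · i = 0.3292 × 33390 × 0.0007045 = 7.744 m³/day.

7.74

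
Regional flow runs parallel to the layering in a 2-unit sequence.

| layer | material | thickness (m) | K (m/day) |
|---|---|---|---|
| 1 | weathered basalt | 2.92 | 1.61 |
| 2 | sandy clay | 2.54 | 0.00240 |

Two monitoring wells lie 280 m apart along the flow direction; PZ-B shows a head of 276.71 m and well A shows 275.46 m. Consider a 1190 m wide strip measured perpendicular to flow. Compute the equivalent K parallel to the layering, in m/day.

Flow is parallel to layering, so each bed carries its own Darcy discharge and the transmissivities add.
Σ(K_i·b_i) = 1.61×2.92 + 0.00240×2.54 = 4.707 m²/day.
Total thickness b = 5.460 m, so K_eq = Σ(K_i·b_i)/b = 0.8621 m/day.

0.862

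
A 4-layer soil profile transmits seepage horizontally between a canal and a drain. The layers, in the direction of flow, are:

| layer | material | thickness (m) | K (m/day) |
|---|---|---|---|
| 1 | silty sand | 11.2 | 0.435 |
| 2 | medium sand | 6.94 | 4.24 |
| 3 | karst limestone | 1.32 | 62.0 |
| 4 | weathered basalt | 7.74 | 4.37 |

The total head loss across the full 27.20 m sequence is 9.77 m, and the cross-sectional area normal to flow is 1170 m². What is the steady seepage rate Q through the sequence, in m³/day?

Flow is perpendicular to layering, so the layers act in series and the equivalent K is the thickness-weighted harmonic mean.
Total thickness L = 11.2 + 6.94 + 1.32 + 7.74 = 27.20 m.
Σ(b_i/K_i) = 11.2/0.435 + 6.94/4.24 + 1.32/62.0 + 7.74/4.37 = 29.18 d.
K_eq = L / Σ(b_i/K_i) = 27.20 / 29.18 = 0.9323 m/day.
Q = K_eq · A · (Δh/L) = 0.9323 × 1170 × (9.77/27.20) = 391.8 m³/day.

392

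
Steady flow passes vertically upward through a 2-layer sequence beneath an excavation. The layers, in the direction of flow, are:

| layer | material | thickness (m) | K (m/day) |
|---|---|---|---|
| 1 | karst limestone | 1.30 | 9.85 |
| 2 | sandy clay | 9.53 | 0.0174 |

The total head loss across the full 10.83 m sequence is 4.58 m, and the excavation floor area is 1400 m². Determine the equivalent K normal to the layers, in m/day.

0.0198

Flow is perpendicular to layering, so the layers act in series and the equivalent K is the thickness-weighted harmonic mean.
Total thickness L = 1.30 + 9.53 = 10.83 m.
Σ(b_i/K_i) = 1.30/9.85 + 9.53/0.0174 = 547.8 d.
K_eq = L / Σ(b_i/K_i) = 10.83 / 547.8 = 0.01977 m/day.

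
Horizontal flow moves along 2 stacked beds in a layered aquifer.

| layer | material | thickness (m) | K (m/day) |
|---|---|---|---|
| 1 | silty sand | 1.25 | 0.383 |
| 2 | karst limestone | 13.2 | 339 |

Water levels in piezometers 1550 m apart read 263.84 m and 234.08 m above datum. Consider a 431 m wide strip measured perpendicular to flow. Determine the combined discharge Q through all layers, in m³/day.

Flow is parallel to layering, so each bed carries its own Darcy discharge and the transmissivities add.
Σ(K_i·b_i) = 0.383×1.25 + 339×13.2 = 4475 m²/day.
Hydraulic gradient i = (263.84 − 234.08) / 1550 = 29.76 / 1550 = 0.01920.
Q = Σ(K_i·b_i) · W · i = 4475 × 431 × 0.01920 = 37034 m³/day.

37000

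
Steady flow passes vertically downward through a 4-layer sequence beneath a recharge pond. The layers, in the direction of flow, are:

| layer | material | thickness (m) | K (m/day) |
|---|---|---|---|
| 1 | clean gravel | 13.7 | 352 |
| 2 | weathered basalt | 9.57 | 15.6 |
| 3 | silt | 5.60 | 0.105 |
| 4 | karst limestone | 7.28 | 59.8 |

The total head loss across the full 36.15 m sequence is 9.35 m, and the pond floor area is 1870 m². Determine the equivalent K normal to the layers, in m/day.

0.668

Flow is perpendicular to layering, so the layers act in series and the equivalent K is the thickness-weighted harmonic mean.
Total thickness L = 13.7 + 9.57 + 5.60 + 7.28 = 36.15 m.
Σ(b_i/K_i) = 13.7/352 + 9.57/15.6 + 5.60/0.105 + 7.28/59.8 = 54.11 d.
K_eq = L / Σ(b_i/K_i) = 36.15 / 54.11 = 0.6681 m/day.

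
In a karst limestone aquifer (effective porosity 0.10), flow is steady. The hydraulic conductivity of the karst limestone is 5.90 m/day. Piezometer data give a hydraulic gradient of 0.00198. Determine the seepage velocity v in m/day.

0.117

Hydraulic gradient i = 0.00198.
Darcy flux q = K · i = 5.900 × 0.001980 = 0.01168 m/day.
Seepage velocity v = q / n_e = 0.01168 / 0.10 = 0.1168 m/day.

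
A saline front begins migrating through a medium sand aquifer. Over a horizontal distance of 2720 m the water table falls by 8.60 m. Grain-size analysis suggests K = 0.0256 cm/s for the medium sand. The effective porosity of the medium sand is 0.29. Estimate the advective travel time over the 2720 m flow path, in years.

Convert K: 0.0256 cm/s × 864 = 22.12 m/day.
Hydraulic gradient i = Δh / L = 8.60 / 2720 = 0.003162.
Darcy flux q = K · i = 22.12 × 0.003162 = 0.06993 m/day.
Seepage velocity v = q / n_e = 0.06993 / 0.29 = 0.2411 m/day.
Travel time t = L / v = 2720 / 0.2411 = 11279 days = 30.88 years.

30.9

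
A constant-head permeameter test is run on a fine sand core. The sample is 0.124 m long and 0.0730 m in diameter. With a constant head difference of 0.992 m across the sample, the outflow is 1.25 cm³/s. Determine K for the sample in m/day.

3.23

Cross-sectional area A = π·(d/2)² = π × (0.0730/2)² = 0.004185 m².
Convert discharge: 1.25 cm³/s = 1.250e-06 m³/s.
Darcy's law rearranged: K = Q·L / (A·Δh) = 1.250e-06 × 0.124 / (0.004185 × 0.992) = 3.733e-05 m/s = 3.226 m/day.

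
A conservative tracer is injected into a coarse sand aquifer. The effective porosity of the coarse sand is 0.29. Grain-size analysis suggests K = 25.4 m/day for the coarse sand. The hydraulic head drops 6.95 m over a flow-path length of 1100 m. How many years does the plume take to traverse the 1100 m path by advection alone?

Hydraulic gradient i = Δh / L = 6.95 / 1100 = 0.006318.
Darcy flux q = K · i = 25.40 × 0.006318 = 0.1605 m/day.
Seepage velocity v = q / n_e = 0.1605 / 0.29 = 0.5534 m/day.
Travel time t = L / v = 1100 / 0.5534 = 1988 days = 5.442 years.

5.44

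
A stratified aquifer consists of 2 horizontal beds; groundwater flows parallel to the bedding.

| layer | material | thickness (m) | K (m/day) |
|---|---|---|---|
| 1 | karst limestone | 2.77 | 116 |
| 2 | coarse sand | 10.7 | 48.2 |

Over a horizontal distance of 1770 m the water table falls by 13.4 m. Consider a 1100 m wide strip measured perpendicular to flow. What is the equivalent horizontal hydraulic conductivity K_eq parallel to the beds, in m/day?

62.1

Flow is parallel to layering, so each bed carries its own Darcy discharge and the transmissivities add.
Σ(K_i·b_i) = 116×2.77 + 48.2×10.7 = 837.1 m²/day.
Total thickness b = 13.47 m, so K_eq = Σ(K_i·b_i)/b = 62.14 m/day.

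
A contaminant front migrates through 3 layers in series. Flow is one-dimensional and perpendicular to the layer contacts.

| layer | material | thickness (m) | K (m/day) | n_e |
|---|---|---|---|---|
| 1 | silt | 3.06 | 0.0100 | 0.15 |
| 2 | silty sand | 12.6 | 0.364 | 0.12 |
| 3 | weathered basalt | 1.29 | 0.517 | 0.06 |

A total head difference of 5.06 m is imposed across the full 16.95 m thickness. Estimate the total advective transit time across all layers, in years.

0.380

With flow normal to the layers, continuity requires the same specific discharge q through every layer.
Σ(b_i/K_i) = 3.06/0.0100 + 12.6/0.364 + 1.29/0.517 = 343.1 d.
q = Δh / Σ(b_i/K_i) = 5.06 / 343.1 = 0.01475 m/day.
In each layer the seepage velocity is v_i = q/n_i, so the layer transit time is t_i = b_i·n_i / q:
  layer 1 (silt): t_1 = 3.06 × 0.15 / 0.01475 = 31.12 d
  layer 2 (silty sand): t_2 = 12.6 × 0.12 / 0.01475 = 102.5 d
  layer 3 (weathered basalt): t_3 = 1.29 × 0.06 / 0.01475 = 5.248 d
Total t = Σ t_i = 138.9 days = 0.3803 years.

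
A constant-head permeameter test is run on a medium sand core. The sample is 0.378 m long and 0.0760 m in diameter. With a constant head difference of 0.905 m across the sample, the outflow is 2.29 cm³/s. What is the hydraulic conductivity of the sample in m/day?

Cross-sectional area A = π·(d/2)² = π × (0.0760/2)² = 0.004536 m².
Convert discharge: 2.29 cm³/s = 2.290e-06 m³/s.
Darcy's law rearranged: K = Q·L / (A·Δh) = 2.290e-06 × 0.378 / (0.004536 × 0.905) = 0.0002108 m/s = 18.22 m/day.

18.2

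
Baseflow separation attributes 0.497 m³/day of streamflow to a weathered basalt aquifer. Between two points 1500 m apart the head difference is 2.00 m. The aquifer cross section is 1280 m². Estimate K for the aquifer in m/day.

Hydraulic gradient i = Δh / L = 2.00 / 1500 = 0.001333.
From Q = K·A·i, K = Q / (A·i) = 0.497 / (1280 × 0.001333) = 0.2912 m/day.

0.291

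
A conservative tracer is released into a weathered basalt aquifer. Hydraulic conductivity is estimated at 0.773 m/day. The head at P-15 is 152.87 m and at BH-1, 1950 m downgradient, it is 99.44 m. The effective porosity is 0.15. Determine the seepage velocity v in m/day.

Hydraulic gradient i = (152.87 − 99.44) / 1950 = 53.43 / 1950 = 0.02740.
Darcy flux q = K · i = 0.7730 × 0.02740 = 0.02118 m/day.
Seepage velocity v = q / n_e = 0.02118 / 0.15 = 0.1412 m/day.

0.141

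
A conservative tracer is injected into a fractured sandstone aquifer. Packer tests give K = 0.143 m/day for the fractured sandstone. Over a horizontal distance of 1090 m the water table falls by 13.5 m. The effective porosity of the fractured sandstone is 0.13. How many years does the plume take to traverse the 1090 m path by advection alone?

219

Hydraulic gradient i = Δh / L = 13.5 / 1090 = 0.01239.
Darcy flux q = K · i = 0.1430 × 0.01239 = 0.001771 m/day.
Seepage velocity v = q / n_e = 0.001771 / 0.13 = 0.01362 m/day.
Travel time t = L / v = 1090 / 0.01362 = 80007 days = 219.0 years.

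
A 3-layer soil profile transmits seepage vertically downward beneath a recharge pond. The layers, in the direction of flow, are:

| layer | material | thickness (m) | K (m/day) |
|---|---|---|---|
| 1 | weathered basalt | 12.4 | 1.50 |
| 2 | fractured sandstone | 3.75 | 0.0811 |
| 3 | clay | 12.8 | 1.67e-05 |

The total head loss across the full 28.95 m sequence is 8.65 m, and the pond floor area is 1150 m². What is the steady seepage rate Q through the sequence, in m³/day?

0.0130

Flow is perpendicular to layering, so the layers act in series and the equivalent K is the thickness-weighted harmonic mean.
Total thickness L = 12.4 + 3.75 + 12.8 = 28.95 m.
Σ(b_i/K_i) = 12.4/1.50 + 3.75/0.0811 + 12.8/1.67e-05 = 7.665e+05 d.
K_eq = L / Σ(b_i/K_i) = 28.95 / 7.665e+05 = 3.777e-05 m/day.
Q = K_eq · A · (Δh/L) = 3.777e-05 × 1150 × (8.65/28.95) = 0.01298 m³/day.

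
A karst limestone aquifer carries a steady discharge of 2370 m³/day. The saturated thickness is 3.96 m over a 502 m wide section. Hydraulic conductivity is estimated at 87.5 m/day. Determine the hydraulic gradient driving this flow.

Cross-sectional area A = 502 × 3.96 = 1988 m².
From Q = K·A·i, i = Q / (K·A) = 2370 / (87.50 × 1988) = 0.01363.

0.0136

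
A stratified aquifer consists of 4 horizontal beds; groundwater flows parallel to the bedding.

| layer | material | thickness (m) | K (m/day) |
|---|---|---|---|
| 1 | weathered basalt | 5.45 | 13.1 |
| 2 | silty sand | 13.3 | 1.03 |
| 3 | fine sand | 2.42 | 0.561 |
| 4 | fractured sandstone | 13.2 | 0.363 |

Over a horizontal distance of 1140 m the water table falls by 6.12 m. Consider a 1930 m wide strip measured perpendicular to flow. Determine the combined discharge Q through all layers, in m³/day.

Flow is parallel to layering, so each bed carries its own Darcy discharge and the transmissivities add.
Σ(K_i·b_i) = 13.1×5.45 + 1.03×13.3 + 0.561×2.42 + 0.363×13.2 = 91.24 m²/day.
Hydraulic gradient i = Δh / L = 6.12 / 1140 = 0.005368.
Q = Σ(K_i·b_i) · W · i = 91.24 × 1930 × 0.005368 = 945.4 m³/day.

945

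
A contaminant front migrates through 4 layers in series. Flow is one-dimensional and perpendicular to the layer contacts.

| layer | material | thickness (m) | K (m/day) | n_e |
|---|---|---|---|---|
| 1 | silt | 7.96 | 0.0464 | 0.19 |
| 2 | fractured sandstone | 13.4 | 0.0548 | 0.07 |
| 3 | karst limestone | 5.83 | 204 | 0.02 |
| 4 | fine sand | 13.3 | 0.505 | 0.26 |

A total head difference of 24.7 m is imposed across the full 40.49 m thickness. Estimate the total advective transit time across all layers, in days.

108

With flow normal to the layers, continuity requires the same specific discharge q through every layer.
Σ(b_i/K_i) = 7.96/0.0464 + 13.4/0.0548 + 5.83/204 + 13.3/0.505 = 442.4 d.
q = Δh / Σ(b_i/K_i) = 24.7 / 442.4 = 0.05583 m/day.
In each layer the seepage velocity is v_i = q/n_i, so the layer transit time is t_i = b_i·n_i / q:
  layer 1 (silt): t_1 = 7.96 × 0.19 / 0.05583 = 27.09 d
  layer 2 (fractured sandstone): t_2 = 13.4 × 0.07 / 0.05583 = 16.80 d
  layer 3 (karst limestone): t_3 = 5.83 × 0.02 / 0.05583 = 2.089 d
  layer 4 (fine sand): t_4 = 13.3 × 0.26 / 0.05583 = 61.94 d
Total t = Σ t_i = 107.9 days.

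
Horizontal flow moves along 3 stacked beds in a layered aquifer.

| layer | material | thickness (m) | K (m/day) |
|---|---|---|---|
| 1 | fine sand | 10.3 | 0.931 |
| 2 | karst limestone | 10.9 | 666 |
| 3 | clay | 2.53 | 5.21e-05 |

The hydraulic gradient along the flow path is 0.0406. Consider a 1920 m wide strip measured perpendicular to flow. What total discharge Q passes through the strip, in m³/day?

567000

Flow is parallel to layering, so each bed carries its own Darcy discharge and the transmissivities add.
Σ(K_i·b_i) = 0.931×10.3 + 666×10.9 + 5.21e-05×2.53 = 7269 m²/day.
Hydraulic gradient i = 0.0406.
Q = Σ(K_i·b_i) · W · i = 7269 × 1920 × 0.04060 = 5.666e+05 m³/day.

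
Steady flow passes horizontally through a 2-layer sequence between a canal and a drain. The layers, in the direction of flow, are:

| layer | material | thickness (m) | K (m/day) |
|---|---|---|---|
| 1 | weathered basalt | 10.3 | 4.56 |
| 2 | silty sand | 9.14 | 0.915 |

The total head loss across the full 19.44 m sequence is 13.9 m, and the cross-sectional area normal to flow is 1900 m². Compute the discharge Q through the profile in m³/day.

Flow is perpendicular to layering, so the layers act in series and the equivalent K is the thickness-weighted harmonic mean.
Total thickness L = 10.3 + 9.14 = 19.44 m.
Σ(b_i/K_i) = 10.3/4.56 + 9.14/0.915 = 12.25 d.
K_eq = L / Σ(b_i/K_i) = 19.44 / 12.25 = 1.587 m/day.
Q = K_eq · A · (Δh/L) = 1.587 × 1900 × (13.9/19.44) = 2156 m³/day.

2160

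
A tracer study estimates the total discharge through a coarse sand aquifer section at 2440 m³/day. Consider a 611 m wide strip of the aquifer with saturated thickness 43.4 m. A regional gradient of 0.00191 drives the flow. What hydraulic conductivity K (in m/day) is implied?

48.2

Cross-sectional area A = 611 × 43.4 = 26517 m².
Hydraulic gradient i = 0.00191.
From Q = K·A·i, K = Q / (A·i) = 2440 / (26517 × 0.001910) = 48.18 m/day.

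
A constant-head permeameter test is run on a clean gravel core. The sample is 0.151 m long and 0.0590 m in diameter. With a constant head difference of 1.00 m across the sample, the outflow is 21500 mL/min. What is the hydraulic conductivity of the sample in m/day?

Cross-sectional area A = π·(d/2)² = π × (0.0590/2)² = 0.002734 m².
Convert discharge: 21500 mL/min = 0.0003583 m³/s.
Darcy's law rearranged: K = Q·L / (A·Δh) = 0.0003583 × 0.151 / (0.002734 × 1.00) = 0.01979 m/s = 1710 m/day.

1710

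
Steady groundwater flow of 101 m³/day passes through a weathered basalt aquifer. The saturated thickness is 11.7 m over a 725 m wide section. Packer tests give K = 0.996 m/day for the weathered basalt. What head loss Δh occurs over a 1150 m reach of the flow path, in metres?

13.7

Cross-sectional area A = 725 × 11.7 = 8482 m².
From Q = K·A·i, i = Q / (K·A) = 101 / (0.9960 × 8482) = 0.01195.
Head loss Δh = i · L = 0.01195 × 1150 = 13.75 m.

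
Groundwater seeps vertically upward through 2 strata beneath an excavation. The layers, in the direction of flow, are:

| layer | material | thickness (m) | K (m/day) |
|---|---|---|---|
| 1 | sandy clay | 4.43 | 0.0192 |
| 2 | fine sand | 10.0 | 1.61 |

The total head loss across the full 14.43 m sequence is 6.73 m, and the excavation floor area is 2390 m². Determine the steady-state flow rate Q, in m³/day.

67.9

Flow is perpendicular to layering, so the layers act in series and the equivalent K is the thickness-weighted harmonic mean.
Total thickness L = 4.43 + 10.0 = 14.43 m.
Σ(b_i/K_i) = 4.43/0.0192 + 10.0/1.61 = 236.9 d.
K_eq = L / Σ(b_i/K_i) = 14.43 / 236.9 = 0.06090 m/day.
Q = K_eq · A · (Δh/L) = 0.06090 × 2390 × (6.73/14.43) = 67.89 m³/day.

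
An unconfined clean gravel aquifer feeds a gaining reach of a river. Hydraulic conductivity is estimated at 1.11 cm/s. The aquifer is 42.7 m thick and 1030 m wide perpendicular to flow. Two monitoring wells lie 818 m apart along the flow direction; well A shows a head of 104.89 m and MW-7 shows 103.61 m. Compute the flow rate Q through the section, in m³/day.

Convert K: 1.11 cm/s × 864 = 959.0 m/day.
Cross-sectional area A = 1030 × 42.7 = 43981 m².
Hydraulic gradient i = (104.89 − 103.61) / 818 = 1.28 / 818 = 0.001565.
Darcy's law: Q = K · A · i = 959.0 × 43981 × 0.001565 = 66002 m³/day.

66000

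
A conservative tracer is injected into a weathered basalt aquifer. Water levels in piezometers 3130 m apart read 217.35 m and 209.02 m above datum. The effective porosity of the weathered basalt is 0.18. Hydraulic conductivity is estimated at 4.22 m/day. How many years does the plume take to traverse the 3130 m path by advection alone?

Hydraulic gradient i = (217.35 − 209.02) / 3130 = 8.33 / 3130 = 0.002661.
Darcy flux q = K · i = 4.220 × 0.002661 = 0.01123 m/day.
Seepage velocity v = q / n_e = 0.01123 / 0.18 = 0.06239 m/day.
Travel time t = L / v = 3130 / 0.06239 = 50165 days = 137.3 years.

137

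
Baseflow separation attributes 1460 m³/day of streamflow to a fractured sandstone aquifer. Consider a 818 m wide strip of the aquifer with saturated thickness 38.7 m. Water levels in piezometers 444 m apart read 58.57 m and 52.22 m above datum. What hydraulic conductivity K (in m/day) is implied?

Cross-sectional area A = 818 × 38.7 = 31657 m².
Hydraulic gradient i = (58.57 − 52.22) / 444 = 6.35 / 444 = 0.01430.
From Q = K·A·i, K = Q / (A·i) = 1460 / (31657 × 0.01430) = 3.225 m/day.

3.22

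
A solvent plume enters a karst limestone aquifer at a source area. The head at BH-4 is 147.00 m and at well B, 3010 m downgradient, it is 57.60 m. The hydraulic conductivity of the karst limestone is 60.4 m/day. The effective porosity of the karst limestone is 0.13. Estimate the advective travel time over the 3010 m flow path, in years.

0.597

Hydraulic gradient i = (147.00 − 57.60) / 3010 = 89.4 / 3010 = 0.02970.
Darcy flux q = K · i = 60.40 × 0.02970 = 1.794 m/day.
Seepage velocity v = q / n_e = 1.794 / 0.13 = 13.80 m/day.
Travel time t = L / v = 3010 / 13.80 = 218.1 days = 0.5972 years.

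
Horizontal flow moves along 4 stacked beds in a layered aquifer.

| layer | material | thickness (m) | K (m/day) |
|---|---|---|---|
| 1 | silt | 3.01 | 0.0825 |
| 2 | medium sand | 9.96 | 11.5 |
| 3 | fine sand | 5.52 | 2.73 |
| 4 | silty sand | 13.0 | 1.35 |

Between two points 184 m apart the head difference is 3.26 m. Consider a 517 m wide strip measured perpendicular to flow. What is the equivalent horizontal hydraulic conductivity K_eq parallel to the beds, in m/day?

Flow is parallel to layering, so each bed carries its own Darcy discharge and the transmissivities add.
Σ(K_i·b_i) = 0.0825×3.01 + 11.5×9.96 + 2.73×5.52 + 1.35×13.0 = 147.4 m²/day.
Total thickness b = 31.49 m, so K_eq = Σ(K_i·b_i)/b = 4.681 m/day.

4.68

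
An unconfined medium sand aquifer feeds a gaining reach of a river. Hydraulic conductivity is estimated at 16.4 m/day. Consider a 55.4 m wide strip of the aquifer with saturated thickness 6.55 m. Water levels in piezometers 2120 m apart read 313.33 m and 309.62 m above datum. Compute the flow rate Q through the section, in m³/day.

10.4

Cross-sectional area A = 55.4 × 6.55 = 362.9 m².
Hydraulic gradient i = (313.33 − 309.62) / 2120 = 3.71 / 2120 = 0.001750.
Darcy's law: Q = K · A · i = 16.40 × 362.9 × 0.001750 = 10.41 m³/day.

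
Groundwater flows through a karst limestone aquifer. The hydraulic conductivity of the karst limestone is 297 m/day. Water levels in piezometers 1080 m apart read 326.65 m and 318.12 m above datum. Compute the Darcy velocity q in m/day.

Hydraulic gradient i = (326.65 − 318.12) / 1080 = 8.53 / 1080 = 0.007898.
Specific discharge q = K · i = 297.0 × 0.007898 = 2.346 m/day.

2.35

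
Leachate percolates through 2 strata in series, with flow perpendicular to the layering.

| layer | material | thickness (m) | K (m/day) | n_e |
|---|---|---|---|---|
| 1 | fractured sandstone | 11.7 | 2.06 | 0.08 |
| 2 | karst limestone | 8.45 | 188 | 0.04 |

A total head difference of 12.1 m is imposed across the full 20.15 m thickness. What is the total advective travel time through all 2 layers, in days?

With flow normal to the layers, continuity requires the same specific discharge q through every layer.
Σ(b_i/K_i) = 11.7/2.06 + 8.45/188 = 5.725 d.
q = Δh / Σ(b_i/K_i) = 12.1 / 5.725 = 2.114 m/day.
In each layer the seepage velocity is v_i = q/n_i, so the layer transit time is t_i = b_i·n_i / q:
  layer 1 (fractured sandstone): t_1 = 11.7 × 0.08 / 2.114 = 0.4428 d
  layer 2 (karst limestone): t_2 = 8.45 × 0.04 / 2.114 = 0.1599 d
Total t = Σ t_i = 0.6027 days.

0.603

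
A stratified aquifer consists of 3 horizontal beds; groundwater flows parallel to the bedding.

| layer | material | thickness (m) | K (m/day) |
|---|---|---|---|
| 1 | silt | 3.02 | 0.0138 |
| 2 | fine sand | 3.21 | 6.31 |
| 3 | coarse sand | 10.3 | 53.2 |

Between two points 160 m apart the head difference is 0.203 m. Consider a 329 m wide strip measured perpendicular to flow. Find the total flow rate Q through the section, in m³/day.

237

Flow is parallel to layering, so each bed carries its own Darcy discharge and the transmissivities add.
Σ(K_i·b_i) = 0.0138×3.02 + 6.31×3.21 + 53.2×10.3 = 568.3 m²/day.
Hydraulic gradient i = Δh / L = 0.203 / 160 = 0.001269.
Q = Σ(K_i·b_i) · W · i = 568.3 × 329 × 0.001269 = 237.2 m³/day.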